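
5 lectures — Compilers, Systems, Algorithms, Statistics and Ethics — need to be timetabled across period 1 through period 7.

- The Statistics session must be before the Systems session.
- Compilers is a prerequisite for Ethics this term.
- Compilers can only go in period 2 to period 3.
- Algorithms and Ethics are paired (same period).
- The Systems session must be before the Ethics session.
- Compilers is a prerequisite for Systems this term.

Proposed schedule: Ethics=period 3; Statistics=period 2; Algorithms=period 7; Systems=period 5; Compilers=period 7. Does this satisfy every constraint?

Algorithms and Ethics are paired (same period) — violated.
The Systems session must be before the Ethics session — violated.
The Statistics session must be before the Systems session — holds.
Compilers is a prerequisite for Systems this term — violated.
Compilers can only go in period 2 to period 3 — violated.
Compilers is a prerequisite for Ethics this term — violated.

No. Compilers is a prerequisite for Ethics this term is not satisfied.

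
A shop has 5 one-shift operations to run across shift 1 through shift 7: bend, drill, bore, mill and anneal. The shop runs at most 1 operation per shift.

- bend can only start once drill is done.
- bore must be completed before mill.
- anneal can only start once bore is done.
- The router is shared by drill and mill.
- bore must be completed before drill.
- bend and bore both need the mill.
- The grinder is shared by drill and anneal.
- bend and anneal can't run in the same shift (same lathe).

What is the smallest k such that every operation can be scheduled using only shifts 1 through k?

5

The precedence chain requires at least 3 distinct shifts.
With at most 1 per shift and 5 operations, at least 5 shifts are needed.
5 works (last occupied shift: shift 5): for example bend in shift 3, mill in shift 4, drill in shift 2, bore in shift 1, anneal in shift 5.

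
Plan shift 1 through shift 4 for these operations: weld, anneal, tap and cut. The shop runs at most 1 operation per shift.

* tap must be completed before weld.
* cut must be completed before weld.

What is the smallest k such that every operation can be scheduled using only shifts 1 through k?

The precedence chain requires at least 2 distinct shifts.
With at most 1 per shift and 4 operations, at least 4 shifts are needed.
4 works (last occupied shift: shift 4): for example weld=shift 3; cut=shift 2; anneal=shift 4; tap=shift 1.

4 shifts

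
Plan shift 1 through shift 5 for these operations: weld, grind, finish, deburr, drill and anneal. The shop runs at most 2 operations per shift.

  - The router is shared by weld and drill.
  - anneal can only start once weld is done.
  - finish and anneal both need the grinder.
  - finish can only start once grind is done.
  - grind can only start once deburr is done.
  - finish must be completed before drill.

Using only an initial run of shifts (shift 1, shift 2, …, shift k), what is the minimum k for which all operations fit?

4 shifts

The precedence chain requires at least 4 distinct shifts.
With at most 2 per shift and 6 operations, at least 3 shifts are needed.
4 works (last occupied shift: shift 4): for example finish -> shift 3, grind -> shift 2, weld -> shift 1, drill -> shift 4, deburr -> shift 1, anneal -> shift 2.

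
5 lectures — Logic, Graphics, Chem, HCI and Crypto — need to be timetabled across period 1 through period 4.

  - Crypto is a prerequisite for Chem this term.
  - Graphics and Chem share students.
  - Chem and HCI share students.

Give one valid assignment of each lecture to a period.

Chem in period 2, Logic in period 1, HCI in period 1, Crypto in period 1, Graphics in period 1

Checking: Crypto(period 1) before Chem(period 2); Chem(period 2) != HCI(period 1); Graphics(period 1) != Chem(period 2).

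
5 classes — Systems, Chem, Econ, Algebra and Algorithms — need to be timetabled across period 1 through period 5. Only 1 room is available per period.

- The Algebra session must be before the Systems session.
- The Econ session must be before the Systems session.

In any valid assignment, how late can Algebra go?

period 4

Downstream work caps Algebra at period 4.
Algebra at period 4 is achievable: Algebra in period 4; Systems in period 5; Algorithms in period 3; Chem in period 2; Econ in period 1.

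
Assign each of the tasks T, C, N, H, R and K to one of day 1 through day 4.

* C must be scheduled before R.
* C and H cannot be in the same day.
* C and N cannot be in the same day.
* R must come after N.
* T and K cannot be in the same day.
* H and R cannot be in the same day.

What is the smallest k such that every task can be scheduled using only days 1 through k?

The precedence chain requires at least 2 distinct days.
Could 2 days be enough, i.e. nothing placed later than day 2? No: R must come after N (at day 1 or later) → {day 2}; N must come before R (at day 2 or earlier) → {day 1}; C must come before R (at day 2 or earlier) → {day 1}; N can't share with C (day 1) → nothing is left.
So 2 days is not enough.
3 works (last occupied day: day 3): for example H -> day 2, N -> day 2, T -> day 1, C -> day 1, R -> day 3, K -> day 2.

3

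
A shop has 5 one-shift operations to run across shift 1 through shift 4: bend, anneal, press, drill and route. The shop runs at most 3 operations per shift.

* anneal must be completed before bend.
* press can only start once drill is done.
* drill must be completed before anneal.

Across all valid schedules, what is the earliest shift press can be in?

Precedence pushes press to at least shift 2.
press at shift 2 is achievable: route -> shift 1; bend -> shift 3; press -> shift 2; drill -> shift 1; anneal -> shift 2.

shift 2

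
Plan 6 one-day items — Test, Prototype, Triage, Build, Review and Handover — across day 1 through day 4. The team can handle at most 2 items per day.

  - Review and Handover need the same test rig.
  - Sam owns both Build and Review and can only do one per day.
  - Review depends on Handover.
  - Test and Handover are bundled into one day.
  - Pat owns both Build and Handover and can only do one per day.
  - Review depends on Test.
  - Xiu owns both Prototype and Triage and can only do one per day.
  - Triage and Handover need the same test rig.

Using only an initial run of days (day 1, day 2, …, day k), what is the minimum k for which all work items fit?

3 days

The precedence chain requires at least 2 distinct days.
With at most 2 per day and 6 work items, at least 3 days are needed.
3 works (last occupied day: day 3): for example Handover in day 1, Test in day 1, Triage in day 3, Prototype in day 2, Build in day 3, Review in day 2.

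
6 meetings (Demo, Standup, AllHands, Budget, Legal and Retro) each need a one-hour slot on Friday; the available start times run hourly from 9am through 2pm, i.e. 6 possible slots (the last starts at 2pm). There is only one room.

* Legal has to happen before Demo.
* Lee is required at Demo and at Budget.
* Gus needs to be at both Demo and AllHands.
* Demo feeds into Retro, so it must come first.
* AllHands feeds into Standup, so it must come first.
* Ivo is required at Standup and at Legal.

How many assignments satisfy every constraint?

Splitting on Demo: it can be 10am (12), 11am (18), 12pm (18), 1pm (12). Listing each branch's schedules as (Standup, AllHands, Budget, Legal, Retro):
Demo=10am: (12pm,11am,1pm,9am,2pm) (12pm,11am,2pm,9am,1pm) (1pm,11am,12pm,9am,2pm) (1pm,11am,2pm,9am,12pm) (1pm,12pm,11am,9am,2pm) (1pm,12pm,2pm,9am,11am) (2pm,11am,12pm,9am,1pm) (2pm,11am,1pm,9am,12pm) (2pm,12pm,11am,9am,1pm) (2pm,12pm,1pm,9am,11am) (2pm,1pm,11am,9am,12pm) (2pm,1pm,12pm,9am,11am) — 12.
Demo=11am: (12pm,9am,1pm,10am,2pm) (12pm,9am,2pm,10am,1pm) (12pm,10am,1pm,9am,2pm) (12pm,10am,2pm,9am,1pm) (1pm,9am,12pm,10am,2pm) (1pm,9am,2pm,10am,12pm) (1pm,10am,12pm,9am,2pm) (1pm,10am,2pm,9am,12pm) (1pm,12pm,9am,10am,2pm) (1pm,12pm,10am,9am,2pm) (2pm,9am,12pm,10am,1pm) (2pm,9am,1pm,10am,12pm) (2pm,10am,12pm,9am,1pm) (2pm,10am,1pm,9am,12pm) (2pm,12pm,9am,10am,1pm) (2pm,12pm,10am,9am,1pm) (2pm,1pm,9am,10am,12pm) (2pm,1pm,10am,9am,12pm) — 18.
Demo=12pm: (10am,9am,1pm,11am,2pm) (10am,9am,2pm,11am,1pm) (11am,9am,1pm,10am,2pm) (11am,9am,2pm,10am,1pm) (11am,10am,1pm,9am,2pm) (11am,10am,2pm,9am,1pm) (1pm,9am,10am,11am,2pm) (1pm,9am,11am,10am,2pm) (1pm,10am,9am,11am,2pm) (1pm,10am,11am,9am,2pm) (1pm,11am,9am,10am,2pm) (1pm,11am,10am,9am,2pm) (2pm,9am,10am,11am,1pm) (2pm,9am,11am,10am,1pm) (2pm,10am,9am,11am,1pm) (2pm,10am,11am,9am,1pm) (2pm,11am,9am,10am,1pm) (2pm,11am,10am,9am,1pm) — 18.
Demo=1pm: (10am,9am,11am,12pm,2pm) (10am,9am,12pm,11am,2pm) (11am,9am,10am,12pm,2pm) (11am,9am,12pm,10am,2pm) (11am,10am,9am,12pm,2pm) (11am,10am,12pm,9am,2pm) (12pm,9am,10am,11am,2pm) (12pm,9am,11am,10am,2pm) (12pm,10am,9am,11am,2pm) (12pm,10am,11am,9am,2pm) (12pm,11am,9am,10am,2pm) (12pm,11am,10am,9am,2pm) — 12.
Summing: 12 + 18 + 18 + 12 = 60.

60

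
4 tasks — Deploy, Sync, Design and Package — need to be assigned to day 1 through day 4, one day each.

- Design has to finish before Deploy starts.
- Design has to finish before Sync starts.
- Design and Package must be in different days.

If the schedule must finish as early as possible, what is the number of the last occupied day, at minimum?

The precedence chain requires at least 2 distinct days.
2 works (last occupied day: day 2): for example Package=day 2; Deploy=day 2; Design=day 1; Sync=day 2.

day 2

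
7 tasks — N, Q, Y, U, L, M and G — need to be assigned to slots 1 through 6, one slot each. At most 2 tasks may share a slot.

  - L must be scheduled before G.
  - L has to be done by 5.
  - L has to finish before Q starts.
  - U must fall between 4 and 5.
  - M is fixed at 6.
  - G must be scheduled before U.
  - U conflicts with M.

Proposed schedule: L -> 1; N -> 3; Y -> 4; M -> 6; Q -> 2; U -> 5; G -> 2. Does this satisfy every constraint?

M is fixed at 6 — holds.
L has to be done by 5 — holds.
L must be scheduled before G — holds.
At most 2 tasks may share a slot — holds.
L has to finish before Q starts — holds.
U must fall between 4 and 5 — holds.
U conflicts with M — holds.
G must be scheduled before U — holds.

Yes, all constraints hold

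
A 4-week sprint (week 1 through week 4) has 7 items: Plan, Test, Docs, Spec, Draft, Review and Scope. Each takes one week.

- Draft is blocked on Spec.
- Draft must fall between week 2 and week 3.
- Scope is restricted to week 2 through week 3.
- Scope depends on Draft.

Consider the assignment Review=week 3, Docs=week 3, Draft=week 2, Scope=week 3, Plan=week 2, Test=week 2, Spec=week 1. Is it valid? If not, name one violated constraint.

Scope is restricted to week 2 through week 3 — holds.
Draft must fall between week 2 and week 3 — holds.
Draft is blocked on Spec — holds.
Scope depends on Draft — holds.

Valid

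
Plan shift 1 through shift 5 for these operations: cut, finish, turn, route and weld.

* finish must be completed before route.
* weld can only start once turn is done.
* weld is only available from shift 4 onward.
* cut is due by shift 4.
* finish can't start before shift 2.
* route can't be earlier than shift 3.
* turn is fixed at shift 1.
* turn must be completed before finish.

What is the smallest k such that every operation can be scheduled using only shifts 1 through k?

The precedence chain requires at least 3 distinct shifts.
weld can't be placed before shift 4, so the schedule must run through at least shift 4.
4 works (last occupied shift: shift 4): for example route -> shift 3; turn -> shift 1; finish -> shift 2; weld -> shift 4; cut -> shift 1.

4 shifts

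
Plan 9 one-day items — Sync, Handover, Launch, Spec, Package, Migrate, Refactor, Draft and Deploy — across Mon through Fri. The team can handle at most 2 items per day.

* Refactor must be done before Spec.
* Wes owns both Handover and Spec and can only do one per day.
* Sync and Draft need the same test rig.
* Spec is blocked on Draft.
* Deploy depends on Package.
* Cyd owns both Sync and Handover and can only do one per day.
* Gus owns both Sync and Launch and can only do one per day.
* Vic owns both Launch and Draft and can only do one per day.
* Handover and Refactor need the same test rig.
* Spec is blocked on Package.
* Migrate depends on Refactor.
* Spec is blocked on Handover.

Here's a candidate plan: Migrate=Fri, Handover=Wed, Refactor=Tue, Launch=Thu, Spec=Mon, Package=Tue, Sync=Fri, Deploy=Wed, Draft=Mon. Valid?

No — it violates: Spec is blocked on Handover

Migrate depends on Refactor — holds.
Spec is blocked on Handover — violated.
Vic owns both Launch and Draft and can only do one per day — holds.
Handover and Refactor need the same test rig — holds.
Deploy depends on Package — holds.
Gus owns both Sync and Launch and can only do one per day — holds.
Spec is blocked on Package — violated.
Sync and Draft need the same test rig — holds.
Refactor must be done before Spec — violated.
Spec is blocked on Draft — violated.
Cyd owns both Sync and Handover and can only do one per day — holds.
Wes owns both Handover and Spec and can only do one per day — holds.
The team can handle at most 2 items per day — holds.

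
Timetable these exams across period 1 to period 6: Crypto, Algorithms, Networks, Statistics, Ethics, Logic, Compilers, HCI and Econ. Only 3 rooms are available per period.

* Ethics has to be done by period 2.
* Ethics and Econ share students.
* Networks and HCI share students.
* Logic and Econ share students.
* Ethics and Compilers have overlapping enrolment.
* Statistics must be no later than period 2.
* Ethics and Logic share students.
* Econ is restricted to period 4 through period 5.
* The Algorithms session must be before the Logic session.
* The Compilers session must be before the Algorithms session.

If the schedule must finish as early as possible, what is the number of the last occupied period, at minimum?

The precedence chain requires at least 3 distinct periods.
With at most 3 per period and 9 exams, at least 3 periods are needed.
Econ can't be placed before period 4, so the schedule must run through at least period 4.
4 works (last occupied period: period 4): for example HCI=period 3, Networks=period 2, Compilers=period 1, Econ=period 4, Ethics=period 2, Logic=period 3, Crypto=period 1, Statistics=period 1, Algorithms=period 2.

period 4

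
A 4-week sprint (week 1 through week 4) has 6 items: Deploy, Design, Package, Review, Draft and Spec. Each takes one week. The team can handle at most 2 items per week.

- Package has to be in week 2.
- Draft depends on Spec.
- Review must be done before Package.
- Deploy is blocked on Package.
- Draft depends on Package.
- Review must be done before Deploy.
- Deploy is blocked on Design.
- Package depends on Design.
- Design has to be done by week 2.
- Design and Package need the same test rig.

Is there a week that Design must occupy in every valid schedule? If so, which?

Design's window is week 1–week 2.
Package is fixed at week 2, and Design can't share a week with Package.
So Design must be week 1.

week 1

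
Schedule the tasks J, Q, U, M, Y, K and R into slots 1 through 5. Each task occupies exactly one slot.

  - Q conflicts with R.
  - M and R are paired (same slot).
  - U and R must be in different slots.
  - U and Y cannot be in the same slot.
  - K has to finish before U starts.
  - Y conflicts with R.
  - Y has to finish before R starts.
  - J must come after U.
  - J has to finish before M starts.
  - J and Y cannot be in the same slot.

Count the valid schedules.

36

Splitting on J: it can be 3 (12), 4 (24). Listing each branch's schedules as (Q, U, M, Y, K, R):
J=3: (1,2,4,1,1,4) (1,2,5,1,1,5) (1,2,5,4,1,5) (2,2,4,1,1,4) (2,2,5,1,1,5) (2,2,5,4,1,5) (3,2,4,1,1,4) (3,2,5,1,1,5) (3,2,5,4,1,5) (4,2,5,1,1,5) (4,2,5,4,1,5) (5,2,4,1,1,4) — 12.
J=4: (1,2,5,1,1,5) (1,2,5,3,1,5) (1,3,5,1,1,5) (1,3,5,1,2,5) (1,3,5,2,1,5) (1,3,5,2,2,5) (2,2,5,1,1,5) (2,2,5,3,1,5) (2,3,5,1,1,5) (2,3,5,1,2,5) (2,3,5,2,1,5) (2,3,5,2,2,5) (3,2,5,1,1,5) (3,2,5,3,1,5) (3,3,5,1,1,5) (3,3,5,1,2,5) (3,3,5,2,1,5) (3,3,5,2,2,5) (4,2,5,1,1,5) (4,2,5,3,1,5) (4,3,5,1,1,5) (4,3,5,1,2,5) (4,3,5,2,1,5) (4,3,5,2,2,5) — 24.
Summing: 12 + 24 = 36.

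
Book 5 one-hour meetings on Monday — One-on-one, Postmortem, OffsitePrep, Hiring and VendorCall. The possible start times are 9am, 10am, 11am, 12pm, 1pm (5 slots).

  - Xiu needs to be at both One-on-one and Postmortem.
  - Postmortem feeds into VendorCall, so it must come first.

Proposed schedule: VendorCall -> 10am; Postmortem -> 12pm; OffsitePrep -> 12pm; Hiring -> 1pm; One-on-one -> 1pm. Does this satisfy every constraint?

Postmortem feeds into VendorCall, so it must come first — violated.
Xiu needs to be at both One-on-one and Postmortem — holds.

No. Postmortem feeds into VendorCall, so it must come first is not satisfied.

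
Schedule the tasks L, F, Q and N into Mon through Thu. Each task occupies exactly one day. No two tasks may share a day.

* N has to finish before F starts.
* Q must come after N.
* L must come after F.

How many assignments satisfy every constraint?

Enumerating: Q=Thu, F=Tue, L=Wed, N=Mon | N -> Mon, L -> Thu, Q -> Wed, F -> Tue | L in Thu; F in Wed; N in Mon; Q in Tue.

3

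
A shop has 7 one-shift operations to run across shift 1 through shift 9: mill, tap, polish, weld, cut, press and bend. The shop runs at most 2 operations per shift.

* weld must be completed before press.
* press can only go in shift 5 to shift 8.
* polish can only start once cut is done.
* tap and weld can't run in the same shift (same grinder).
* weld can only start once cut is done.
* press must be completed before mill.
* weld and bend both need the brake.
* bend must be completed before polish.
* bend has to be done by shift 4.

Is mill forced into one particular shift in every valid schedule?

No

mill can be shift 6 (e.g. weld=shift 2, tap=shift 3, press=shift 5, mill=shift 6, cut=shift 1, bend=shift 1, polish=shift 2) or shift 7 (e.g. press in shift 5; tap in shift 3; mill in shift 7; bend in shift 1; weld in shift 2; polish in shift 2; cut in shift 1).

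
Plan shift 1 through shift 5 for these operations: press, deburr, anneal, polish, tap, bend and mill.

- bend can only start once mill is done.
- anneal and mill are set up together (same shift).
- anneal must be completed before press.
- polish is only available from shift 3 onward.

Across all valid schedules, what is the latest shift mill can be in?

shift 4

Downstream work caps mill at shift 4.
mill at shift 4 is achievable: bend -> shift 5; mill -> shift 4; polish -> shift 3; tap -> shift 1; press -> shift 5; deburr -> shift 1; anneal -> shift 4.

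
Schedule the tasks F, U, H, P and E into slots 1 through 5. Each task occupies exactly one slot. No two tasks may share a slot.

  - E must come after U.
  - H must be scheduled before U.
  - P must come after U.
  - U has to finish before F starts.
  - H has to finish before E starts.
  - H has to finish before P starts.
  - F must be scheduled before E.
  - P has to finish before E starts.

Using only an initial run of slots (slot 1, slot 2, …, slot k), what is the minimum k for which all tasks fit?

The precedence chain requires at least 4 distinct slots.
With at most 1 per slot and 5 tasks, at least 5 slots are needed.
5 works (last occupied slot: 5): for example H=1, F=4, E=5, U=2, P=3.

5 slots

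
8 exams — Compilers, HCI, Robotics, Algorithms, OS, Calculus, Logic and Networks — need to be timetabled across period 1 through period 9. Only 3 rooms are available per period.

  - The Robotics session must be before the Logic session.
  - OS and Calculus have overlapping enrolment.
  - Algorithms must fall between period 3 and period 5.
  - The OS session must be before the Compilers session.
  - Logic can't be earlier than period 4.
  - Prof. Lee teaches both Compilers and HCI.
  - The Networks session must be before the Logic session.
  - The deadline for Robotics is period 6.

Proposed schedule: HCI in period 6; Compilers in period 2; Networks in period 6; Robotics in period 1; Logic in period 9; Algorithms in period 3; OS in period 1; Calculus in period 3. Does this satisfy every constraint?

The OS session must be before the Compilers session — holds.
OS and Calculus have overlapping enrolment — holds.
Prof. Lee teaches both Compilers and HCI — holds.
Algorithms must fall between period 3 and period 5 — holds.
The Robotics session must be before the Logic session — holds.
The Networks session must be before the Logic session — holds.
Logic can't be earlier than period 4 — holds.
Only 3 rooms are available per period — holds.
The deadline for Robotics is period 6 — holds.

Yes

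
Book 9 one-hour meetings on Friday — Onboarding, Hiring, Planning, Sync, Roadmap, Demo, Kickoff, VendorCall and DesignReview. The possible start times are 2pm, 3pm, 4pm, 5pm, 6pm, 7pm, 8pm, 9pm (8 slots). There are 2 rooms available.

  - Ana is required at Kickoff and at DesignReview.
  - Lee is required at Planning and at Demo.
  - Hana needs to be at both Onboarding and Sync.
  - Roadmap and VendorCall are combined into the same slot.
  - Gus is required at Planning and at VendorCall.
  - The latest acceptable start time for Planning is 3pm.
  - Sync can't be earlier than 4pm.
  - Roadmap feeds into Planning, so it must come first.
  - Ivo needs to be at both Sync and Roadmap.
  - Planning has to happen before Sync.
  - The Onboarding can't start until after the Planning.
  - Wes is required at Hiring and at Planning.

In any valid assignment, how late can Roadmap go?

Downstream work caps Roadmap at 2pm.
Roadmap at 2pm is achievable: Hiring -> 4pm; DesignReview -> 6pm; VendorCall -> 2pm; Planning -> 3pm; Roadmap -> 2pm; Onboarding -> 5pm; Sync -> 4pm; Kickoff -> 3pm; Demo -> 5pm.

2pm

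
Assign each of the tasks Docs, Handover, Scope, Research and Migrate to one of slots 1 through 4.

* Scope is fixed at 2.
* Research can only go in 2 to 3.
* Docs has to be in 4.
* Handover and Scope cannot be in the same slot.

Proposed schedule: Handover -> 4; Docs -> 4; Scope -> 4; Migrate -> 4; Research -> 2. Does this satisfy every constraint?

Docs has to be in 4 — holds.
Handover and Scope cannot be in the same slot — violated.
Scope is fixed at 2 — violated.
Research can only go in 2 to 3 — holds.

Invalid. Handover and Scope cannot be in the same slot.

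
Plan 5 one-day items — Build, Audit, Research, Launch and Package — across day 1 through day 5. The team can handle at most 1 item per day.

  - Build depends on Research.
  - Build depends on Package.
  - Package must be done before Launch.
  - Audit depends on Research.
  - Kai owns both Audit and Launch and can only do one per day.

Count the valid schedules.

16

Splitting on Build: it can be day 3 (4), day 4 (6), day 5 (6). Listing each branch's schedules as (Audit, Research, Launch, Package) by day number:
Build=day 3: (4,1,5,2) (4,2,5,1) (5,1,4,2) (5,2,4,1) — 4.
Build=day 4: (2,1,5,3) (3,1,5,2) (3,2,5,1) (5,1,3,2) (5,2,3,1) (5,3,2,1) — 6.
Build=day 5: (2,1,4,3) (3,1,4,2) (3,2,4,1) (4,1,3,2) (4,2,3,1) (4,3,2,1) — 6.
Summing: 4 + 6 + 6 = 16.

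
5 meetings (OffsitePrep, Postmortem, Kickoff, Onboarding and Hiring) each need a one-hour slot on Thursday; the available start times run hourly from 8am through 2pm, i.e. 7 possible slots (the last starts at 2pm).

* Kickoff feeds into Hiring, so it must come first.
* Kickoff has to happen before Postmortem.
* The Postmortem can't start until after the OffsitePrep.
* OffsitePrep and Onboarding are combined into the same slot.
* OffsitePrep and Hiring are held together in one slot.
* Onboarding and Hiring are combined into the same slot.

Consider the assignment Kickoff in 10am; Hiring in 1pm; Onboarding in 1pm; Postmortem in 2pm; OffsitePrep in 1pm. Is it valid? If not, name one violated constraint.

OffsitePrep and Hiring are held together in one slot — holds.
Kickoff feeds into Hiring, so it must come first — holds.
Kickoff has to happen before Postmortem — holds.
OffsitePrep and Onboarding are combined into the same slot — holds.
The Postmortem can't start until after the OffsitePrep — holds.
Onboarding and Hiring are combined into the same slot — holds.

Yes, all constraints hold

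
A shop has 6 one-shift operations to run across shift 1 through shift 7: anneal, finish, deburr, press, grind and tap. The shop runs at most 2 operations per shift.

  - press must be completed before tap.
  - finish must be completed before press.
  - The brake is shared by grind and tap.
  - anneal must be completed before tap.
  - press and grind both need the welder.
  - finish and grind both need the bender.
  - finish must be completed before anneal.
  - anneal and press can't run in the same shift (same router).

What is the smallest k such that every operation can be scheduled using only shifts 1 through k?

The precedence chain requires at least 3 distinct shifts.
With at most 2 per shift and 6 operations, at least 3 shifts are needed.
Could 3 shifts be enough, i.e. nothing placed later than shift 3? No: anneal must come after finish (at shift 1 or later) → {shift 2, shift 3}; finish must come before anneal (at shift 3 or earlier) → {shift 1, shift 2}; tap must come after press (at shift 1 or later) → {shift 2, shift 3}; press must come before tap (at shift 3 or earlier) → {shift 1, shift 2}; tap must come after anneal (at shift 2 or later) → {shift 3}; anneal must come before tap (at shift 3 or earlier) → {shift 2}; press must come after finish (at shift 1 or later) → {shift 2}; press can't share with anneal (shift 2) → nothing is left.
So 3 shifts is not enough.
4 works (last occupied shift: shift 4): for example finish in shift 1, grind in shift 2, press in shift 3, tap in shift 4, anneal in shift 2, deburr in shift 1.

4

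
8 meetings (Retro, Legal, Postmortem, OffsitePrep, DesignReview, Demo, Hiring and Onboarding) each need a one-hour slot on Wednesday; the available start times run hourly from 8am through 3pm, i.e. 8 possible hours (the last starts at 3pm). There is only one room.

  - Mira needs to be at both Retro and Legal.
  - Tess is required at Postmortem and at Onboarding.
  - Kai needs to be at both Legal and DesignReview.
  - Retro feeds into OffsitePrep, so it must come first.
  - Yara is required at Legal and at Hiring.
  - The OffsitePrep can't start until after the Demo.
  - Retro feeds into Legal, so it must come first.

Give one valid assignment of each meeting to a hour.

Onboarding=3pm; Retro=8am; Legal=11am; Demo=9am; OffsitePrep=10am; Postmortem=12pm; Hiring=2pm; DesignReview=1pm

Checking: Retro(8am) before OffsitePrep(10am); Demo(9am) before OffsitePrep(10am); Retro(8am) before Legal(11am); Retro(8am) != Legal(11am); Postmortem(12pm) != Onboarding(3pm); Legal(11am) != Hiring(2pm); Legal(11am) != DesignReview(1pm); max 1 per hour (cap 1).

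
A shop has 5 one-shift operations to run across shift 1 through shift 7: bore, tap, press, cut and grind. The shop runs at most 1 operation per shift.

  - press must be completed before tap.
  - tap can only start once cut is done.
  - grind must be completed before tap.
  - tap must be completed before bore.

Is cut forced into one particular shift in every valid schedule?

No

cut can be shift 1 (e.g. tap in shift 4, bore in shift 5, cut in shift 1, press in shift 2, grind in shift 3) or shift 2 (e.g. cut -> shift 2, grind -> shift 3, bore -> shift 5, tap -> shift 4, press -> shift 1).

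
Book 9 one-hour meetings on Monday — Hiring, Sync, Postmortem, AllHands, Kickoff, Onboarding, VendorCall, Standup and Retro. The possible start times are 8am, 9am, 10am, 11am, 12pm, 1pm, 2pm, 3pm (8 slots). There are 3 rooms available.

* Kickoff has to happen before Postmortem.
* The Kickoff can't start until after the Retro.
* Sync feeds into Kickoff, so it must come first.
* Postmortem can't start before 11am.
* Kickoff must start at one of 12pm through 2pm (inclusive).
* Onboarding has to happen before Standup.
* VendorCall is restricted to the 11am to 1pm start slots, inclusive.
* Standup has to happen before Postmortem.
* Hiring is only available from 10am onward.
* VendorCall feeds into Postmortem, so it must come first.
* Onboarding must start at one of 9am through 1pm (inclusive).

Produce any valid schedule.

Sync in 8am; Standup in 10am; Kickoff in 12pm; Hiring in 10am; VendorCall in 11am; Postmortem in 1pm; Retro in 8am; AllHands in 8am; Onboarding in 9am

Checking: Sync(8am) before Kickoff(12pm); Onboarding(9am) before Standup(10am); Standup(10am) before Postmortem(1pm); Kickoff(12pm) before Postmortem(1pm); Retro(8am) before Kickoff(12pm); VendorCall(11am) before Postmortem(1pm); Kickoff=12pm in [12pm,2pm]; Hiring=10am in [10am,3pm]; Postmortem=1pm in [11am,3pm]; VendorCall=11am in [11am,1pm]; Onboarding=9am in [9am,1pm]; max 3 per slot (cap 3).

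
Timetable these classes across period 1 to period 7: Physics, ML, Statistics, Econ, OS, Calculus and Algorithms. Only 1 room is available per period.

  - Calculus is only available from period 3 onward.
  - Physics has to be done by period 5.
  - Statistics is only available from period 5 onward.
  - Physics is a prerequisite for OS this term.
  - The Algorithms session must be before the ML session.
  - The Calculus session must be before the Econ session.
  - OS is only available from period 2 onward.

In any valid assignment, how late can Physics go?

Physics's own window allows nothing later than period 5.
Physics at period 5 is achievable: Econ=period 4, Calculus=period 3, Physics=period 5, Algorithms=period 1, OS=period 7, Statistics=period 6, ML=period 2.

period 5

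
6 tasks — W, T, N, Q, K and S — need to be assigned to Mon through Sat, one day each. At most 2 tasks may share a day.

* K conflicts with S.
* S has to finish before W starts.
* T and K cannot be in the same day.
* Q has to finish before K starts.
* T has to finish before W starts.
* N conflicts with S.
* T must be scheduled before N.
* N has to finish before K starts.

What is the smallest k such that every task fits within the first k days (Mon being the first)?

3

The precedence chain requires at least 3 distinct days.
With at most 2 per day and 6 tasks, at least 3 days are needed.
3 works (last occupied day: Wed): for example T=Mon; K=Wed; Q=Tue; W=Wed; S=Mon; N=Tue.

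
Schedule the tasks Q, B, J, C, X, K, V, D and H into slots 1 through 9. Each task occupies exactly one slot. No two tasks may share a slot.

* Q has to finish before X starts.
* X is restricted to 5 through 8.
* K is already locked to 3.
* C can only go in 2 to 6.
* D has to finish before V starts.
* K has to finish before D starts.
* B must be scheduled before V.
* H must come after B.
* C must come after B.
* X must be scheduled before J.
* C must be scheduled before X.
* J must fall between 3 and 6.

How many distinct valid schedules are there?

Splitting on Q: it can be 1 (3), 2 (3), 4 (3). Listing each branch's schedules as (B, J, C, X, K, V, D, H):
Q=1: (2,6,4,5,3,8,7,9) (2,6,4,5,3,9,7,8) (2,6,4,5,3,9,8,7) — 3.
Q=2: (1,6,4,5,3,8,7,9) (1,6,4,5,3,9,7,8) (1,6,4,5,3,9,8,7) — 3.
Q=4: (1,6,2,5,3,8,7,9) (1,6,2,5,3,9,7,8) (1,6,2,5,3,9,8,7) — 3.
Summing: 3 + 3 + 3 = 9.

9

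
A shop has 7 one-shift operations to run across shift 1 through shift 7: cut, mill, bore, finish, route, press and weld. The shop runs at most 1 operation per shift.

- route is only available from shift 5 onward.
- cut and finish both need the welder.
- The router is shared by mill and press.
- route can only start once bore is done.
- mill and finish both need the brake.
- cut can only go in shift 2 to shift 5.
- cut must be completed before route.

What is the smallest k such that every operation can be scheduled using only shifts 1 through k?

7

The precedence chain requires at least 2 distinct shifts.
With at most 1 per shift and 7 operations, at least 7 shifts are needed.
route can't be placed before shift 5, so the schedule must run through at least shift 5.
7 works (last occupied shift: shift 7): for example route=shift 5, cut=shift 2, finish=shift 4, press=shift 6, weld=shift 7, bore=shift 1, mill=shift 3.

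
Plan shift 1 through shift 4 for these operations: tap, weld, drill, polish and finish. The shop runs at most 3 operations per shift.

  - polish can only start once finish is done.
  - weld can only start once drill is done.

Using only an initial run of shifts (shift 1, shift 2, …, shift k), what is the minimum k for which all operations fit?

The precedence chain requires at least 2 distinct shifts.
With at most 3 per shift and 5 operations, at least 2 shifts are needed.
2 works (last occupied shift: shift 2): for example drill -> shift 1; finish -> shift 1; tap -> shift 1; polish -> shift 2; weld -> shift 2.

2 shifts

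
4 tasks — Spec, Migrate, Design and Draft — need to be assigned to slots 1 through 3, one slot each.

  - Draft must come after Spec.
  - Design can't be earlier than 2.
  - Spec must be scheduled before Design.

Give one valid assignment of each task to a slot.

Migrate -> 1, Spec -> 1, Draft -> 2, Design -> 2

Checking: Spec(1) before Design(2); Spec(1) before Draft(2); Design=2 in [2,3].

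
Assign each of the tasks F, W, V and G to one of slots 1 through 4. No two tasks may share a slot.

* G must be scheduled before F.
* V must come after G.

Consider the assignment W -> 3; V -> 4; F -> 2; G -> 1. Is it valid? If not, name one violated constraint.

V must come after G — holds.
G must be scheduled before F — holds.
No two tasks may share a slot — holds.

Yes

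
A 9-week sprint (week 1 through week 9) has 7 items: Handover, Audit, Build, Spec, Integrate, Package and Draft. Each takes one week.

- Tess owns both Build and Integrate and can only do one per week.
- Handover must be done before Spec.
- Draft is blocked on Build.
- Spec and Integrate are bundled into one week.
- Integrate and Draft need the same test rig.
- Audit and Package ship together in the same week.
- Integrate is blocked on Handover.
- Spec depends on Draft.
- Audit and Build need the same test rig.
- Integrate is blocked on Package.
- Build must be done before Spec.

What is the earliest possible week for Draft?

week 2

Precedence pushes Draft to at least week 2; downstream work caps Draft at week 8.
Draft at week 2 is achievable: Handover in week 1; Integrate in week 3; Package in week 2; Audit in week 2; Draft in week 2; Spec in week 3; Build in week 1.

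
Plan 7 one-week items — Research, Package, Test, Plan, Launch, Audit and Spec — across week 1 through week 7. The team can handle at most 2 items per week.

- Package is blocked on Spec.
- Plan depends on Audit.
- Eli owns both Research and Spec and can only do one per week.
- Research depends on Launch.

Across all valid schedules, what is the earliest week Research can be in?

week 2

Precedence pushes Research to at least week 2.
Research at week 2 is achievable: Research=week 2, Launch=week 1, Plan=week 4, Audit=week 3, Package=week 2, Test=week 3, Spec=week 1.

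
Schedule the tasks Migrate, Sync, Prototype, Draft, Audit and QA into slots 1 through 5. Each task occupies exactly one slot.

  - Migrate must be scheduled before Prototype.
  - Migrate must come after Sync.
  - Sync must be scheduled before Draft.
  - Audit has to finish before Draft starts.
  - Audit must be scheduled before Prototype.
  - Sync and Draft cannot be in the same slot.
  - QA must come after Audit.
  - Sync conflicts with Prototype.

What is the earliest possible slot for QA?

Precedence pushes QA to at least 2.
QA at 2 is achievable: Sync -> 1, Draft -> 2, Migrate -> 2, QA -> 2, Audit -> 1, Prototype -> 3.

2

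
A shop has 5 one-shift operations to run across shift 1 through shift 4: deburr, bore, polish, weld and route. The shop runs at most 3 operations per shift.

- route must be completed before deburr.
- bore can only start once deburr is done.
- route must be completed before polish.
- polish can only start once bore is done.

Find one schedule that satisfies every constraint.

route -> shift 1; bore -> shift 3; weld -> shift 1; deburr -> shift 2; polish -> shift 4

Checking: bore(shift 3) before polish(shift 4); route(shift 1) before deburr(shift 2); route(shift 1) before polish(shift 4); deburr(shift 2) before bore(shift 3); max 2 per shift (cap 3).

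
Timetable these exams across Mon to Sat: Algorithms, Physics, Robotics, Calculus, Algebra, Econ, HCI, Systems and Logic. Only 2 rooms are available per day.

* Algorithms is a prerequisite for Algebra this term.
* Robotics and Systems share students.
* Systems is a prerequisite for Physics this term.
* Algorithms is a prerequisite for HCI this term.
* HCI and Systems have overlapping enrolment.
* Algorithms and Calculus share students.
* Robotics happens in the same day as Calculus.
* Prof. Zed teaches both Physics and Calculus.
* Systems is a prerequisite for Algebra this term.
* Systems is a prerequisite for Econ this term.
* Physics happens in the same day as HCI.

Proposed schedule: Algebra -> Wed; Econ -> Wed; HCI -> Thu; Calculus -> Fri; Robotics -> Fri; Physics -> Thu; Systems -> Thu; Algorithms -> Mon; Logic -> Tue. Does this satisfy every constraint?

No. HCI and Systems have overlapping enrolment is not satisfied.

Systems is a prerequisite for Physics this term — violated.
Prof. Zed teaches both Physics and Calculus — holds.
Systems is a prerequisite for Econ this term — violated.
Physics happens in the same day as HCI — holds.
Algorithms is a prerequisite for HCI this term — holds.
HCI and Systems have overlapping enrolment — violated.
Robotics happens in the same day as Calculus — holds.
Algorithms and Calculus share students — holds.
Only 2 rooms are available per day — violated.
Systems is a prerequisite for Algebra this term — violated.
Algorithms is a prerequisite for Algebra this term — holds.
Robotics and Systems share students — holds.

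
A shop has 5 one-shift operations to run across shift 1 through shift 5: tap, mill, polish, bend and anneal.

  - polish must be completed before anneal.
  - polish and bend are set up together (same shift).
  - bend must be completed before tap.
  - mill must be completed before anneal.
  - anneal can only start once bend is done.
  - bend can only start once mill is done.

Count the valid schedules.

20

Splitting on tap: it can be shift 3 (3), shift 4 (7), shift 5 (10). Listing each branch's schedules as (mill, polish, bend, anneal) by shift number:
tap=shift 3: (1,2,2,3) (1,2,2,4) (1,2,2,5) — 3.
tap=shift 4: (1,2,2,3) (1,2,2,4) (1,2,2,5) (1,3,3,4) (1,3,3,5) (2,3,3,4) (2,3,3,5) — 7.
tap=shift 5: (1,2,2,3) (1,2,2,4) (1,2,2,5) (1,3,3,4) (1,3,3,5) (1,4,4,5) (2,3,3,4) (2,3,3,5) (2,4,4,5) (3,4,4,5) — 10.
Summing: 3 + 7 + 10 = 20.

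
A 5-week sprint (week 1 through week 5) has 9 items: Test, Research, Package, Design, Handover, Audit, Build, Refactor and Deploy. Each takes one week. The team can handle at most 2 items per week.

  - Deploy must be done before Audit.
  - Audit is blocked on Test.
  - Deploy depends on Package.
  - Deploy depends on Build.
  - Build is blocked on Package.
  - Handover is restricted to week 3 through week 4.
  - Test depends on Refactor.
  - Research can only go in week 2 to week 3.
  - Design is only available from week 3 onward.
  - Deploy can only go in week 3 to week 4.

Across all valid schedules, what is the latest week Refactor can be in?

week 3

Downstream work caps Refactor at week 3.
Refactor at week 3 is achievable: Build -> week 2, Design -> week 5, Audit -> week 5, Handover -> week 4, Package -> week 1, Research -> week 2, Refactor -> week 3, Test -> week 4, Deploy -> week 3.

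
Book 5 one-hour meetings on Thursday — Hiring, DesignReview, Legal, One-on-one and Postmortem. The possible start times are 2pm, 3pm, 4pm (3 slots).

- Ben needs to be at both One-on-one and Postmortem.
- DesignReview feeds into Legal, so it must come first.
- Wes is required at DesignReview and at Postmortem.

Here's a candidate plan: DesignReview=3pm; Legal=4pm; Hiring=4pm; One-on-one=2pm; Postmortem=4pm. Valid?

Yes, all constraints hold

Wes is required at DesignReview and at Postmortem — holds.
Ben needs to be at both One-on-one and Postmortem — holds.
DesignReview feeds into Legal, so it must come first — holds.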